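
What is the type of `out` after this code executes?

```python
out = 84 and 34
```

'and' returns the last value when all truthy (34, which is int)

int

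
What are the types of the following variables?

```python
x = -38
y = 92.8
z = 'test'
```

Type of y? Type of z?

y is float; z is str

float, str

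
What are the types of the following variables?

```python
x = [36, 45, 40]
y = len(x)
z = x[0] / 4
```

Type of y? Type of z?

len() returns int; int / int returns float

int, float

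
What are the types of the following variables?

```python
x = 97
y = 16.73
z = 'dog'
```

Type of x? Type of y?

x is int; y is float

int, float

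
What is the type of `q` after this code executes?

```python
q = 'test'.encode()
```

str.encode() returns bytes

bytes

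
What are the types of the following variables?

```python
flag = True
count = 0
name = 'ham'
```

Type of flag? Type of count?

flag is bool; count is int

bool, int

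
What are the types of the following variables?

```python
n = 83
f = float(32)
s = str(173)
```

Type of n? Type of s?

n is int; s is str

int, str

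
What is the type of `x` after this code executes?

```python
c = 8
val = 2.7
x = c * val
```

int * float returns float (8 * 2.7 = 21.6)

float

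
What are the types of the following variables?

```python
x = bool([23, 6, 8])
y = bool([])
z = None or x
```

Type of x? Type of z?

bool() returns bool; None or <bool> returns the bool

bool, bool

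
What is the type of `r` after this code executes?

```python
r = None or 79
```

'or' with None returns the other value (79, int)

int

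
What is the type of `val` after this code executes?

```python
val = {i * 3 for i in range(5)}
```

A set comprehension {expr for x in iterable} produces a set

set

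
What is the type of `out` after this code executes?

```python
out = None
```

None has type NoneType

NoneType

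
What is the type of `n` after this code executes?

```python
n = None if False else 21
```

Ternary: condition is False, else branch (21) taken → int

int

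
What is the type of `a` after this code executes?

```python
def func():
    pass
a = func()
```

A function with no return statement returns None

NoneType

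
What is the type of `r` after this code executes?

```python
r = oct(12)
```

oct() returns str representation

str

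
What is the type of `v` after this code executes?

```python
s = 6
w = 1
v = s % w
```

int % int returns int (6 % 1 = 0)

int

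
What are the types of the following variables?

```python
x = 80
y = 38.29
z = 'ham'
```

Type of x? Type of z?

x is int; z is str

int, str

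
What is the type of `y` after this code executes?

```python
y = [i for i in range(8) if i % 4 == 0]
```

A list comprehension [...] produces a list

list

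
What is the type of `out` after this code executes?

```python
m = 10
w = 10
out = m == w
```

Equality comparison returns bool

bool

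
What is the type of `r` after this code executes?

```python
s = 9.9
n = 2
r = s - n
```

float - int returns float (9.9 - 2 = 7.9)

float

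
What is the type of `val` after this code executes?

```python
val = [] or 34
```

'or' returns first truthy value (34, which is int)

int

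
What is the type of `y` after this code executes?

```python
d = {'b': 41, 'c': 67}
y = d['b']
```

Accessing dict[str, int] with key 'b' returns int value 41

int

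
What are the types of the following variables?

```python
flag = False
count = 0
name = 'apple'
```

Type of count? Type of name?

count is int; name is str

int, str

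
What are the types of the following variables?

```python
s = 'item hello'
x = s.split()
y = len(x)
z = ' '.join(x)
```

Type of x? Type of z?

str.split() returns list; str.join() returns str

list, str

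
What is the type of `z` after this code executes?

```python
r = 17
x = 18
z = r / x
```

int / int always returns float in Python 3 (17 / 18 = 0.944444)

float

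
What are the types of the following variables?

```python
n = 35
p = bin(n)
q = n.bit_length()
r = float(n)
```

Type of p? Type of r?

bin() returns str; float() returns float

str, float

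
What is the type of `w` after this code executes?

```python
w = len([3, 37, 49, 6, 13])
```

len() always returns int

int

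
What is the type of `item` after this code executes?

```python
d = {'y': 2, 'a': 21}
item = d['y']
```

Accessing dict[str, int] with key 'y' returns int value 2

int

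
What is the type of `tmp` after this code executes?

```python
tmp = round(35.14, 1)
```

round() with ndigits arg returns float

float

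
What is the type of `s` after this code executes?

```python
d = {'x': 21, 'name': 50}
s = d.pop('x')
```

dict.pop() returns the value (int)

int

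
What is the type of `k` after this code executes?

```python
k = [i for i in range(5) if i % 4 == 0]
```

A list comprehension [...] produces a list

list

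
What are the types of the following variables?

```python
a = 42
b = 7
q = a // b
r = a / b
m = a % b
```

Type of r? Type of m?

int / int returns float; int % int returns int

float, int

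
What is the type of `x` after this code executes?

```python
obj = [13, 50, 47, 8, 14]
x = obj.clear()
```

list.clear() returns None

NoneType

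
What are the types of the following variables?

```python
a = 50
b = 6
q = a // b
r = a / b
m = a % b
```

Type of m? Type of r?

int % int returns int; int / int returns float

int, float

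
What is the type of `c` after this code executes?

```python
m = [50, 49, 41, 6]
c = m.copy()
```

list.copy() returns list

list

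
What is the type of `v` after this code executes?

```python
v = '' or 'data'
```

'or' returns first truthy value ('data', which is str)

str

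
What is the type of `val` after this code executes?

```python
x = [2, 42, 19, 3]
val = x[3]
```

Indexing a list of ints returns int (x[3] = 3)

int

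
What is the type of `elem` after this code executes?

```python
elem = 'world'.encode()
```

str.encode() returns bytes

bytes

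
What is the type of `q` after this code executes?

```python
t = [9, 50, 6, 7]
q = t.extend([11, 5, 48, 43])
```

list.extend() returns None

NoneType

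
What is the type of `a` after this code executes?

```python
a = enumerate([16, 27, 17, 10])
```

enumerate() returns an enumerate iterator object

enumerate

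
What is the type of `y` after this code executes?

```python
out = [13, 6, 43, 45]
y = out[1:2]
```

Slicing a list always returns a list

list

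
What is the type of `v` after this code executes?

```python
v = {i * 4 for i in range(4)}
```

A set comprehension {expr for x in iterable} produces a set

set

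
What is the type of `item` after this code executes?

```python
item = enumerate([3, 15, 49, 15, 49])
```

enumerate() returns an enumerate iterator object

enumerate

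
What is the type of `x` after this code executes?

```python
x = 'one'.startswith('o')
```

str.startswith() returns bool

bool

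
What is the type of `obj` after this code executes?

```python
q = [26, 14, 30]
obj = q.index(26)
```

list.index() returns int

int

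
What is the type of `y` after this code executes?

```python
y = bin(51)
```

bin() returns str representation

str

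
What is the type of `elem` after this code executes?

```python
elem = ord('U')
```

ord() returns int (Unicode code point)

int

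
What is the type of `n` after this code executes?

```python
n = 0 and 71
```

'and' returns the first falsy value (0, which is int)

int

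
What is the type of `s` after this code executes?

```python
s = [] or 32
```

'or' returns first truthy value (32, which is int)

int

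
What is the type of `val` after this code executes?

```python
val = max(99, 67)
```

max() of ints returns int

int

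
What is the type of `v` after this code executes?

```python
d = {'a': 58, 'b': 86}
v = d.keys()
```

.keys() returns a dict_keys view object

dict_keys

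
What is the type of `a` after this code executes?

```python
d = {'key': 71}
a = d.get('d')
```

dict.get() returns None when key 'd' is not found and no default given

NoneType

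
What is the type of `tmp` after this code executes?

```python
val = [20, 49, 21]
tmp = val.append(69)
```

list.append() returns None (mutates in place)

NoneType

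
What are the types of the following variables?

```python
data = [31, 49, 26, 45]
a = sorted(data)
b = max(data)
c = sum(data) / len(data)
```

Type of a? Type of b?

sorted() returns list; max of ints returns int

list, int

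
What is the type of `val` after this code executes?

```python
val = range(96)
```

range() returns a range object

range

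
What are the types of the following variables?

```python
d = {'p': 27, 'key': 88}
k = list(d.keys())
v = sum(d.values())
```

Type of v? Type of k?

sum of int values returns int; list(...) returns list

int, list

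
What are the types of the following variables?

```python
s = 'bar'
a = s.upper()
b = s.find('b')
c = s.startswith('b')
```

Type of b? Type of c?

str.find() returns int; str.startswith() returns bool

int, bool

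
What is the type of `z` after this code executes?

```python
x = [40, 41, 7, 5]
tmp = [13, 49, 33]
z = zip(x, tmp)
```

zip() returns a zip iterator object

zip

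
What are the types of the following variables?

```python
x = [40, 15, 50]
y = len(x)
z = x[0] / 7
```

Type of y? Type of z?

len() returns int; int / int returns float

int, float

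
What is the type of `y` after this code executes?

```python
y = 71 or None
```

'or' returns first truthy value (71, int)

int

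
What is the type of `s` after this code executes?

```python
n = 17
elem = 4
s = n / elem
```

int / int always returns float in Python 3 (17 / 4 = 4.25)

float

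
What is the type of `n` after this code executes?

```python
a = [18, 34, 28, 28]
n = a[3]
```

Indexing a list of ints returns int (a[3] = 28)

int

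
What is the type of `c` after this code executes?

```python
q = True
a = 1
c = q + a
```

bool + int returns int (True is 1, so 1 + 1 = 2)

int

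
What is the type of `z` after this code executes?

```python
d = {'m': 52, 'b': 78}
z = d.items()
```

dict.items() returns a dict_items view

dict_items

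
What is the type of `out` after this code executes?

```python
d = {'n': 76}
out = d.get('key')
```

dict.get() returns None when key 'key' is not found and no default given

NoneType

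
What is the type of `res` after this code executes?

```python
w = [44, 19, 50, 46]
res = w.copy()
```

list.copy() returns list

list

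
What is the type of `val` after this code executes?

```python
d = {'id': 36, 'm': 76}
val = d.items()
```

dict.items() returns a dict_items view

dict_items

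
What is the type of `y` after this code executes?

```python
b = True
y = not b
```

'not' always returns bool

bool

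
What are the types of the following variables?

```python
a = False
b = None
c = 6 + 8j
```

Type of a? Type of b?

a is bool; b is NoneType

bool, NoneType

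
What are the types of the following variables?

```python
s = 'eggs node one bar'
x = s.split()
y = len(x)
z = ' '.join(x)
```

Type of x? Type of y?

str.split() returns list; len() returns int

list, int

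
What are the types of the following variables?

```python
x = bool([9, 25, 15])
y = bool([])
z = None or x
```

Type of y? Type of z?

bool() returns bool; None or <bool> returns the bool

bool, bool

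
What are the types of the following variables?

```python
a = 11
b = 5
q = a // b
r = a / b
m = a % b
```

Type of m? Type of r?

int % int returns int; int / int returns float

int, float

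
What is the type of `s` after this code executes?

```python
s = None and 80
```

'and' returns first falsy value (None)

NoneType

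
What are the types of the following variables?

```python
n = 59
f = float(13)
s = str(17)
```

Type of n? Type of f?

n is int; f is float

int, float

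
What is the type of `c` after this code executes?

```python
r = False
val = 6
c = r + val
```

bool + int returns int (False is 0, so 0 + 6 = 6)

int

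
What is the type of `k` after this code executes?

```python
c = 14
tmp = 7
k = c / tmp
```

int / int always returns float in Python 3 (14 / 7 = 2)

float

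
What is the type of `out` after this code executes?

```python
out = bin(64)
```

bin() returns str representation

str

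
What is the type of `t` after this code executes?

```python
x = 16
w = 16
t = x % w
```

int % int returns int (16 % 16 = 0)

int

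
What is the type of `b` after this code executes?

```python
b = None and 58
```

'and' returns first falsy value (None)

NoneType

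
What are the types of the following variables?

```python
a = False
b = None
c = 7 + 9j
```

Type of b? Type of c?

b is NoneType; c is complex

NoneType, complex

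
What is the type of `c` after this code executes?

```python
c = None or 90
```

'or' with None returns the other value (90, int)

int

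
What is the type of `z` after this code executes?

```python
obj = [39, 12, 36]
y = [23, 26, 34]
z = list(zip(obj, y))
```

list(zip(...)) returns a list of tuples

list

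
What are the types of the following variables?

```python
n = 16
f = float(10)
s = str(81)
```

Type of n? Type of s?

n is int; s is str

int, str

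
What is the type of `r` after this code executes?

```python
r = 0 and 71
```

'and' returns the first falsy value (0, which is int)

int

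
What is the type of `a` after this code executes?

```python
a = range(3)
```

range() returns a range object

range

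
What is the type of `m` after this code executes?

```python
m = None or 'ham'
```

'or' with None returns the other value ('ham', str)

str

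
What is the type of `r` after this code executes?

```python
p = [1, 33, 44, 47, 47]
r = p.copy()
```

list.copy() returns list

list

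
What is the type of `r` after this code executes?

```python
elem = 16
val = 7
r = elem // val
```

int // int returns int (16 // 7 = 2)

int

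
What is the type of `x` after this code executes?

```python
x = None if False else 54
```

Ternary: condition is False, else branch (54) taken → int

int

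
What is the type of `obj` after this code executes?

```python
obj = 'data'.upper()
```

str.upper() returns str

str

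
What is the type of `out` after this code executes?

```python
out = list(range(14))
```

list(range(...)) returns list

list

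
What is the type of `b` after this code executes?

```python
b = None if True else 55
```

Ternary: condition is True, if branch (None) taken → NoneType

NoneType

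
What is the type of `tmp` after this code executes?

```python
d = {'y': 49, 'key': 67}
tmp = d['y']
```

Accessing dict[str, int] with key 'y' returns int value 49

int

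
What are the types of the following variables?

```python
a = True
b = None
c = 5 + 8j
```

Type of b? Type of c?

b is NoneType; c is complex

NoneType, complex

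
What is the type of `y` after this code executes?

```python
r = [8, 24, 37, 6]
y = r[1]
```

Indexing a list of ints returns int (r[1] = 24)

int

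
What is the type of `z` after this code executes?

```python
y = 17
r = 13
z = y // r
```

int // int returns int (17 // 13 = 1)

int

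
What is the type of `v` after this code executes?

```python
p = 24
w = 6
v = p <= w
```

Comparison operators return bool

bool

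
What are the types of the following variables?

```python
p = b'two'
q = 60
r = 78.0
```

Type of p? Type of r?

p is bytes; r is float

bytes, float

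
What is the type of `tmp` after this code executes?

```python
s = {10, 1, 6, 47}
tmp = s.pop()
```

Popping from a set of ints returns int

int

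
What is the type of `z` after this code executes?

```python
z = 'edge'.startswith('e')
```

str.startswith() returns bool

bool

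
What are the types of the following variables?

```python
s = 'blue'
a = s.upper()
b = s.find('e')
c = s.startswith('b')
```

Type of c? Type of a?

str.startswith() returns bool; str.upper() returns str

bool, str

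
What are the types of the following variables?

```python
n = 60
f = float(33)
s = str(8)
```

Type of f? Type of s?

f is float; s is str

float, str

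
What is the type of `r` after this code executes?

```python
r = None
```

None has type NoneType

NoneType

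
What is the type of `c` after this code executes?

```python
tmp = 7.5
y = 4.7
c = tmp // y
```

float // float returns float (floor division preserves float type)

float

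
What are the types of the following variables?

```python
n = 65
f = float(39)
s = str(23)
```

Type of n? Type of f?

n is int; f is float

int, float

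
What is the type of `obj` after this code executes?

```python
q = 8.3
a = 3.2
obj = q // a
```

float // float returns float (floor division preserves float type)

float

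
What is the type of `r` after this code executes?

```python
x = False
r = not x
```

'not' always returns bool

bool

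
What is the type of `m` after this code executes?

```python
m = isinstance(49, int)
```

isinstance() returns bool

bool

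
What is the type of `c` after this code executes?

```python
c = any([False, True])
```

any() returns bool

bool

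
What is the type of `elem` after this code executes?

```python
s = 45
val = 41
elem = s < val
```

Comparison operators return bool

bool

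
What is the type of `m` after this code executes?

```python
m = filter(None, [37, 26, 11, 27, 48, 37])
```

filter() returns a filter iterator object

filter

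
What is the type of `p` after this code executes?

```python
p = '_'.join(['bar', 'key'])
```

str.join() returns str

str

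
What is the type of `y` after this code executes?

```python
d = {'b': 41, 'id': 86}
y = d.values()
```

.values() returns a dict_values view object

dict_values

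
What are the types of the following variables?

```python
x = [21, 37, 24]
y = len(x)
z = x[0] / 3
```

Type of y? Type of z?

len() returns int; int / int returns float

int, float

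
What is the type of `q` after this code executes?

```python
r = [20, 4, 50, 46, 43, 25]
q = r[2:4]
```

Slicing a list always returns a list

list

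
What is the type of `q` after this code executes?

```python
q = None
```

None has type NoneType

NoneType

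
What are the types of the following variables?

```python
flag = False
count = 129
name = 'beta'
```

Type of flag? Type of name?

flag is bool; name is str

bool, str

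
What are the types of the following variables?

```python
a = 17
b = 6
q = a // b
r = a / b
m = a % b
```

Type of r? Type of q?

int / int returns float; int // int returns int

float, int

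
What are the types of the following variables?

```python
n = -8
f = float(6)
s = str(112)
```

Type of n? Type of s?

n is int; s is str

int, str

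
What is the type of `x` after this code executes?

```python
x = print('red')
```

print() returns None

NoneType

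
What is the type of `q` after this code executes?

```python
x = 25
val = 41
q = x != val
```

Comparison operators return bool

bool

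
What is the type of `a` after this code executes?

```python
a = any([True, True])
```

any() returns bool

bool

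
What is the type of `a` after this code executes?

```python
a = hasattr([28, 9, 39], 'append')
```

hasattr() returns bool

bool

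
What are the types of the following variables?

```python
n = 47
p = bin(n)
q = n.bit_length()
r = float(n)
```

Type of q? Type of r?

int.bit_length() returns int; float() returns float

int, float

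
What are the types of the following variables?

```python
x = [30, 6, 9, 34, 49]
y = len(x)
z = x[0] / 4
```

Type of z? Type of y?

int / int returns float; len() returns int

float, int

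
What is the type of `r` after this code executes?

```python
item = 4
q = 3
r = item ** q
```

int ** positive int returns int (4 ** 3 = 64)

int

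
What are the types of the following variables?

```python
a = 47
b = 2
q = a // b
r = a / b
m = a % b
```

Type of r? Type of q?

int / int returns float; int // int returns int

float, int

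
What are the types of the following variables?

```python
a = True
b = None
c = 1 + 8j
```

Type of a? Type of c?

a is bool; c is complex

bool, complex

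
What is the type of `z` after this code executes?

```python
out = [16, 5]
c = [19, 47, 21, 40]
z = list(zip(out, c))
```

list(zip(...)) returns a list of tuples

list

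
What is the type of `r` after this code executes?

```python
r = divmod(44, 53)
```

divmod() returns a tuple (quotient, remainder)

tuple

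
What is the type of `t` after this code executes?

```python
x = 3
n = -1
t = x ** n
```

int ** negative int returns float

float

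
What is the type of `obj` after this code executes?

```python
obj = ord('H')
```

ord() returns int (Unicode code point)

int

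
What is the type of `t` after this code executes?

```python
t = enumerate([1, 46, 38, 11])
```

enumerate() returns an enumerate iterator object

enumerate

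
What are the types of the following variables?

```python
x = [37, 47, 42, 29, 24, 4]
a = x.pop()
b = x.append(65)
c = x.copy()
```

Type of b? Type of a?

list.append() returns None; list.pop() returns the element (int)

NoneType, int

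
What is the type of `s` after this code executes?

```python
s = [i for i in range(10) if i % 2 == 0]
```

A list comprehension [...] produces a list

list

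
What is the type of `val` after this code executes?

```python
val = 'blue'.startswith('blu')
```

str.startswith() returns bool

bool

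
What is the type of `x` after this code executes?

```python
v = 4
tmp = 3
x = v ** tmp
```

int ** positive int returns int (4 ** 3 = 64)

int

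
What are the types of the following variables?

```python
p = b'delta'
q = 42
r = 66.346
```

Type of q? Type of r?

q is int; r is float

int, float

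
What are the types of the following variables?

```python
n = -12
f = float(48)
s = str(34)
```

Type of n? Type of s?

n is int; s is str

int, str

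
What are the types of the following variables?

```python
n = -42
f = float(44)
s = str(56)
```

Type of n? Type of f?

n is int; f is float

int, float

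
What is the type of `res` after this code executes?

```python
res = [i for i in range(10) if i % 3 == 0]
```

A list comprehension [...] produces a list

list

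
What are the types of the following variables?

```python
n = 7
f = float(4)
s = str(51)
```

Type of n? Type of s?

n is int; s is str

int, str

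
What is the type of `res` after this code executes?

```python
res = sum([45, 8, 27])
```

sum() of ints returns int

int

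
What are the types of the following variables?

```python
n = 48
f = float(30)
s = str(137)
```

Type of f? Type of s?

f is float; s is str

float, str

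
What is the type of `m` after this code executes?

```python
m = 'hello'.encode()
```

str.encode() returns bytes

bytes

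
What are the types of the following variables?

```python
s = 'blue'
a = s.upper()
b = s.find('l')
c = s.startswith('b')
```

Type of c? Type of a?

str.startswith() returns bool; str.upper() returns str

bool, str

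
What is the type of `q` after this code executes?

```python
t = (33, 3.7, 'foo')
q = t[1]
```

Index 1 of tuple is 3.7 which is float

float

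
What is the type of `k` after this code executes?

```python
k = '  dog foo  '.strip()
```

str.strip() returns str

str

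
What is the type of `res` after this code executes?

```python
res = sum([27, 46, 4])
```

sum() of ints returns int

int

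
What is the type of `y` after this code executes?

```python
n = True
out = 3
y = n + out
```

bool + int returns int (True is 1, so 1 + 3 = 4)

int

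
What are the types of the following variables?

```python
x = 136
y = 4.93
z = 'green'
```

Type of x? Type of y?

x is int; y is float

int, float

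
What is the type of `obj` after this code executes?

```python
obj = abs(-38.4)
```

abs() of float returns float

float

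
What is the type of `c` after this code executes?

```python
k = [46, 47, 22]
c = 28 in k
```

'in' operator returns bool

bool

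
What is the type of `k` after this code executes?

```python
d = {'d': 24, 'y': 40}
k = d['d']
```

Accessing dict[str, int] with key 'd' returns int value 24

int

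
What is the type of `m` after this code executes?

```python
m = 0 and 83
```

'and' returns the first falsy value (0, which is int)

int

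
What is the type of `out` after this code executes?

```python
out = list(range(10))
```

list(range(...)) returns list

list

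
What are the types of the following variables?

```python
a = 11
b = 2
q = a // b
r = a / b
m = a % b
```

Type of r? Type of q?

int / int returns float; int // int returns int

float, int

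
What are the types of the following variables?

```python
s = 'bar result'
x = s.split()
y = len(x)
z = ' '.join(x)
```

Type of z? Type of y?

str.join() returns str; len() returns int

str, int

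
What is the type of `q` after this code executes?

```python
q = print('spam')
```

print() returns None

NoneType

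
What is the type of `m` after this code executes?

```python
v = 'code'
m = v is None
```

'is' comparison returns bool

bool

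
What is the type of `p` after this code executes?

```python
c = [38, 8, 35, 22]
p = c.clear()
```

list.clear() returns None

NoneType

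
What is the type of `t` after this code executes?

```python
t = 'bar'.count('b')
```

str.count() returns int

int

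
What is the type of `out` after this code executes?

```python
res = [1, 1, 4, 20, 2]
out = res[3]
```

Indexing a list of ints returns int (res[3] = 20)

int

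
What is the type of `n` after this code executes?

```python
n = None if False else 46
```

Ternary: condition is False, else branch (46) taken → int

int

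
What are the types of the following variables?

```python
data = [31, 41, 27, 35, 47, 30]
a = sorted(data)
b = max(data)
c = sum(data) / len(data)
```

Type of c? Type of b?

int / int returns float; max of ints returns int

float, int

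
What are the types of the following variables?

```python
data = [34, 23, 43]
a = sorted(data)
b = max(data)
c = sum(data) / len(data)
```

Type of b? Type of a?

max of ints returns int; sorted() returns list

int, list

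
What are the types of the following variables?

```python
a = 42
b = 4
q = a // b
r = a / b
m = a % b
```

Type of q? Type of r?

int // int returns int; int / int returns float

int, float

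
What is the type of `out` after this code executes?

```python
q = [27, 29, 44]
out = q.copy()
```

list.copy() returns list

list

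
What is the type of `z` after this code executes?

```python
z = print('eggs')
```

print() returns None

NoneType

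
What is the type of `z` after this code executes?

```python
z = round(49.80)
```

round() with no ndigits arg returns int

int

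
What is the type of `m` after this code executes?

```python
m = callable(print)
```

callable() returns bool

bool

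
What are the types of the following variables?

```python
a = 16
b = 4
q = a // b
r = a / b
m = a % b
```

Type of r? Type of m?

int / int returns float; int % int returns int

float, int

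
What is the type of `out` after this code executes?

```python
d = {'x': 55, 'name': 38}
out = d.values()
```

.values() returns a dict_values view object

dict_values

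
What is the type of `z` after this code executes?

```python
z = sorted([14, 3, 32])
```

sorted() always returns list

list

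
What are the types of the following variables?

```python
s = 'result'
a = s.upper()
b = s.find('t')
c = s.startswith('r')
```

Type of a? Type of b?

str.upper() returns str; str.find() returns int

str, int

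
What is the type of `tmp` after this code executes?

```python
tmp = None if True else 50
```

Ternary: condition is True, if branch (None) taken → NoneType

NoneType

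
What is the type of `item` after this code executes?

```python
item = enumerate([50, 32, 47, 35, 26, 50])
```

enumerate() returns an enumerate iterator object

enumerate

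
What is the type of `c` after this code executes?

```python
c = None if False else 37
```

Ternary: condition is False, else branch (37) taken → int

int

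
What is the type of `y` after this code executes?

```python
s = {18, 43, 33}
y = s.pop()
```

Popping from a set of ints returns int

int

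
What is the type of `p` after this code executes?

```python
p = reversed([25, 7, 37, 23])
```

reversed() on a list returns a list_reverseiterator

list_reverseiterator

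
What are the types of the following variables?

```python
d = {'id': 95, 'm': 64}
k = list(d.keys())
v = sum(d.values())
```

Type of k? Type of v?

list(...) returns list; sum of int values returns int

list, int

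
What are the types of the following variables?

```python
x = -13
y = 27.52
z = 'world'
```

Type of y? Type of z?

y is float; z is str

float, str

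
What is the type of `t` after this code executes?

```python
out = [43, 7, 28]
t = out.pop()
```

list.pop() returns the popped element (int here)

int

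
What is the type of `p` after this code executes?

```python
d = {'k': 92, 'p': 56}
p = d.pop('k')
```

dict.pop() returns the value (int)

int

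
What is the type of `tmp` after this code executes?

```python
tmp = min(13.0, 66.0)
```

min() of floats returns float

float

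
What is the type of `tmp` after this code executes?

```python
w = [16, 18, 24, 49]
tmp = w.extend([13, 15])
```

list.extend() returns None

NoneType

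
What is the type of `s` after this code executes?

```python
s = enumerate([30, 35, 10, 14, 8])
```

enumerate() returns an enumerate iterator object

enumerate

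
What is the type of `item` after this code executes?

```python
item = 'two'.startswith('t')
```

str.startswith() returns bool

bool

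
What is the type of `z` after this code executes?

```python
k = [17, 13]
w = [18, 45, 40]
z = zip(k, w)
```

zip() returns a zip iterator object

zip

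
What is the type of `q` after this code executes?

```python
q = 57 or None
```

'or' returns first truthy value (57, int)

int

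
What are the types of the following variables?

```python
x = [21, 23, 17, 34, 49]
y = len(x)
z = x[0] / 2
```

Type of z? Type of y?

int / int returns float; len() returns int

float, int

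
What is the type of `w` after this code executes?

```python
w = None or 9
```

'or' with None returns the other value (9, int)

int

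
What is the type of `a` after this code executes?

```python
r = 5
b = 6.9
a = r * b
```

int * float returns float (5 * 6.9 = 34.5)

float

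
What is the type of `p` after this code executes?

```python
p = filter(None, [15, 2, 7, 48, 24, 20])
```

filter() returns a filter iterator object

filter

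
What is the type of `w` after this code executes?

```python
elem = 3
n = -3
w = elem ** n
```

int ** negative int returns float

float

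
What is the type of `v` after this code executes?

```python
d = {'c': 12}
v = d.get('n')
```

dict.get() returns None when key 'n' is not found and no default given

NoneType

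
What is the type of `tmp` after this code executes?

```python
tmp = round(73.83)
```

round() with no ndigits arg returns int

int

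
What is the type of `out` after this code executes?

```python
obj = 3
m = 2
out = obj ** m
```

int ** positive int returns int (3 ** 2 = 9)

int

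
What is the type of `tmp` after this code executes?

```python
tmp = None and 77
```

'and' returns first falsy value (None)

NoneType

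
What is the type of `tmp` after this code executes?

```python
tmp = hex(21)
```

hex() returns str representation

str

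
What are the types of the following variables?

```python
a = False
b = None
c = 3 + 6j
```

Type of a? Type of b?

a is bool; b is NoneType

bool, NoneType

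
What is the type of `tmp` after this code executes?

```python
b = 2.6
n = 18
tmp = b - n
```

float - int returns float (2.6 - 18 = -15.4)

float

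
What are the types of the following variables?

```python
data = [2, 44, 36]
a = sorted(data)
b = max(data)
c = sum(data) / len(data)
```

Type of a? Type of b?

sorted() returns list; max of ints returns int

list, int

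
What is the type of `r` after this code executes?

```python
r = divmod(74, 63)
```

divmod() returns a tuple (quotient, remainder)

tuple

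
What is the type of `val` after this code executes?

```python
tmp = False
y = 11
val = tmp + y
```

bool + int returns int (False is 0, so 0 + 11 = 11)

int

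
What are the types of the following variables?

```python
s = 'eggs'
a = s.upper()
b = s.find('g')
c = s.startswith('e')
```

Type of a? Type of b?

str.upper() returns str; str.find() returns int

str, int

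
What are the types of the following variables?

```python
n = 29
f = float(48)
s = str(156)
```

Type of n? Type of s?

n is int; s is str

int, str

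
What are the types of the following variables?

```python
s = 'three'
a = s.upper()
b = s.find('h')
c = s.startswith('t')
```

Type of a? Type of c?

str.upper() returns str; str.startswith() returns bool

str, bool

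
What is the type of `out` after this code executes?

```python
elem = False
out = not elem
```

'not' always returns bool

bool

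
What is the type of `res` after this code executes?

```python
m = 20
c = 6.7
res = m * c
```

int * float returns float (20 * 6.7 = 134.0)

float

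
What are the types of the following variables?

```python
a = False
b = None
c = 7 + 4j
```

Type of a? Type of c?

a is bool; c is complex

bool, complex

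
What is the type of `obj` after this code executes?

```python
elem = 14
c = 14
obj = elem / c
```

int / int always returns float in Python 3 (14 / 14 = 1)

float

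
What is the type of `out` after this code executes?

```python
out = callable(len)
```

callable() returns bool

bool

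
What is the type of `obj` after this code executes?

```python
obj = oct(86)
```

oct() returns str representation

str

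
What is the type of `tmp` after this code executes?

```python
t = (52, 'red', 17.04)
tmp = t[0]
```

Index 0 of tuple is 52 which is int

int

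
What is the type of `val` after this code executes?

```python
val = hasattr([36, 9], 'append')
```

hasattr() returns bool

bool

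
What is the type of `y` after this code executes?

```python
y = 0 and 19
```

'and' returns the first falsy value (0, which is int)

int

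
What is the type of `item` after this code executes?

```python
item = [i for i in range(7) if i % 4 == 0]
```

A list comprehension [...] produces a list

list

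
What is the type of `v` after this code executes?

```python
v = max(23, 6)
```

max() of ints returns int

int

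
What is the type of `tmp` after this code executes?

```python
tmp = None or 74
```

'or' with None returns the other value (74, int)

int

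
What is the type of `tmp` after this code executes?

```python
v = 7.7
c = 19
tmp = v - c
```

float - int returns float (7.7 - 19 = -11.3)

float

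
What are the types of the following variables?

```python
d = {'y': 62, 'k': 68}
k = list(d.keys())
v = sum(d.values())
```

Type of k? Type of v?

list(...) returns list; sum of int values returns int

list, int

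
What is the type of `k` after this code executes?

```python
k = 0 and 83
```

'and' returns the first falsy value (0, which is int)

int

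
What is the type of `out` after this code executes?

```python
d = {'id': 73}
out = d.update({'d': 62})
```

dict.update() returns None

NoneType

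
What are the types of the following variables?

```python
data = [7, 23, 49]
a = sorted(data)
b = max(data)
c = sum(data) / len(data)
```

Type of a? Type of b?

sorted() returns list; max of ints returns int

list, int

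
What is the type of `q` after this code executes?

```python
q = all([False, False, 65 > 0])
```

all() returns bool

bool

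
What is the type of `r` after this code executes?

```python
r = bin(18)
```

bin() returns str representation

str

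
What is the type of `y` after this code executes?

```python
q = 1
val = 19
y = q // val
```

int // int returns int (1 // 19 = 0)

int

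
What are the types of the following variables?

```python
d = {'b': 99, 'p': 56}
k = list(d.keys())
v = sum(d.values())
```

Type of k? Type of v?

list(...) returns list; sum of int values returns int

list, int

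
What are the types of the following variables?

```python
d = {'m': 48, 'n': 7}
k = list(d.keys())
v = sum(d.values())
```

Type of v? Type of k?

sum of int values returns int; list(...) returns list

int, list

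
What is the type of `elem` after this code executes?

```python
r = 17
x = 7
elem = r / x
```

int / int always returns float in Python 3 (17 / 7 = 2.42857)

float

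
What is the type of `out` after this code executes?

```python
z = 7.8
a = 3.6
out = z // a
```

float // float returns float (floor division preserves float type)

float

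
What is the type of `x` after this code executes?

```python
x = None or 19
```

'or' with None returns the other value (19, int)

int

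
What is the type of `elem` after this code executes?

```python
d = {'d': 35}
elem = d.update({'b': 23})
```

dict.update() returns None

NoneType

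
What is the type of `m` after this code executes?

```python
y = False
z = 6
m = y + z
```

bool + int returns int (False is 0, so 0 + 6 = 6)

int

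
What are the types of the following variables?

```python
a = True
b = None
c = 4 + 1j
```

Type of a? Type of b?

a is bool; b is NoneType

bool, NoneType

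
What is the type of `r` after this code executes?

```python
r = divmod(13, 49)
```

divmod() returns a tuple (quotient, remainder)

tuple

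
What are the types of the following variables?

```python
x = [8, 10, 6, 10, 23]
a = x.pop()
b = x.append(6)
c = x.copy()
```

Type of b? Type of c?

list.append() returns None; list.copy() returns list

NoneType, list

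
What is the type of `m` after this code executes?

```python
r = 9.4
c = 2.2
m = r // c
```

float // float returns float (floor division preserves float type)

float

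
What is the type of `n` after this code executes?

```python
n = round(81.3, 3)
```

round() with ndigits arg returns float

float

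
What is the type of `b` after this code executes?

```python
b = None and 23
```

'and' returns first falsy value (None)

NoneType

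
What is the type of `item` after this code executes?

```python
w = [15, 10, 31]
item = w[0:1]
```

Slicing a list always returns a list

list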